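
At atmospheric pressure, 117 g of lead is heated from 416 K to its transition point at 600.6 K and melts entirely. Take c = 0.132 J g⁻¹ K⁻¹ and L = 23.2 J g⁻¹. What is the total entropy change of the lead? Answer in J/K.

ΔS = 10.2 J/K

Warming step: ΔS₁ = m c ln(T_tr/T_i) = 117 × 0.132 × ln(600.6/416) = 5.672 J/K.
Phase change: ΔS₂ = +mL/T_tr = 117 × 23.2 / 600.6 = 4.519 J/K.
ΔS_total = (5.672) + (4.519) = 10.2 J/K.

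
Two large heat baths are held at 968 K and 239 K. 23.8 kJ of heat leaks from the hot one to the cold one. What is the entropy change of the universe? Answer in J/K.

ΔS_hot = −Q/T_H = −23800/968 = -24.59 J/K and ΔS_cold = +Q/T_C = 23800/239 = 99.58 J/K.
ΔS_total = -24.59 + 99.58 = 75 J/K, positive as the second law requires.

ΔS_total = 75 J/K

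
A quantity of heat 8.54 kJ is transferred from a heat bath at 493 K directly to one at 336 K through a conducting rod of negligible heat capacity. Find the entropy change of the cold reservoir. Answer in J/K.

ΔS_cold = 25.4 J/K

The cold reservoir gains heat Q, so ΔS_cold = +Q/T_C = 8540/336 = 25.4 J/K.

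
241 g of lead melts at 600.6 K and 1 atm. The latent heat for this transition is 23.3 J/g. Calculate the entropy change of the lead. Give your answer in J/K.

Heat absorbed by the substance: Q = mL = 241 × 23.3 = 5615.3 J.
At constant T, ΔS = Q_rev/T = 5615.3 / 600.6 = 9.35 J/K.

ΔS = 9.35 J/K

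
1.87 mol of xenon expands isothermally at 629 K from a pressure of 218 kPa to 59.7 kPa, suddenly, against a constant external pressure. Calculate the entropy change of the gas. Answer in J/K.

ΔS_gas = 20.1 J/K

Entropy is a state function, so ΔS_gas depends only on the end states.
For an isothermal ideal gas ΔS_gas = nR ln(P₁/P₂) = 1.87 × 8.314 × ln(218/59.7) = 20.1 J/K.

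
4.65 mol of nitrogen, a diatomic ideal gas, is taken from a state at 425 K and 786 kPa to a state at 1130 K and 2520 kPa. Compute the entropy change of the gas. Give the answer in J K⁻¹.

ΔS = nC_p ln(T₂/T₁) − nR ln(P₂/P₁), with C_p = 7R/2 = 29.1 J mol⁻¹ K⁻¹ for a diatomic ideal gas.
ΔS = 4.65 × [29.1 × ln(1130/425) − 8.314 × ln(2520/786)] = 87.3 J/K.

ΔS = 87.3 J/K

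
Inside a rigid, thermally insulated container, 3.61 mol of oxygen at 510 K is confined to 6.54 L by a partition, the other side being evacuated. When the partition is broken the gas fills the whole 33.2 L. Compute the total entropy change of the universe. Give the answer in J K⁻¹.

For an ideal gas in free expansion Q = 0 and W = 0, so T is unchanged.
Entropy is a state function; using a reversible isothermal path, ΔS_gas = nR ln(V₂/V₁) = 3.61 × 8.314 × ln(33.2/6.54) = 48.8 J/K.
The insulated surroundings exchange no heat, so ΔS_surr = 0 and ΔS_universe = ΔS_gas.

ΔS_universe = 48.8 J/K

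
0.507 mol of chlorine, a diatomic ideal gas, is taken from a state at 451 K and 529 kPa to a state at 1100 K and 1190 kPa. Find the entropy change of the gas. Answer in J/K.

ΔS = 9.74 J/K

ΔS = nC_p ln(T₂/T₁) − nR ln(P₂/P₁), with C_p = 7R/2 = 29.1 J mol⁻¹ K⁻¹ for a diatomic ideal gas.
ΔS = 0.507 × [29.1 × ln(1100/451) − 8.314 × ln(1190/529)] = 9.74 J/K.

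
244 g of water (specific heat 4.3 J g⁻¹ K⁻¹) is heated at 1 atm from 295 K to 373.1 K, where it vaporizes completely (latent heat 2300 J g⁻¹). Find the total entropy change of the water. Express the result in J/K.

Warming step: ΔS₁ = m c ln(T_tr/T_i) = 244 × 4.3 × ln(373.1/295) = 246.4 J/K.
Phase change: ΔS₂ = +mL/T_tr = 244 × 2300 / 373.1 = 1504 J/K.
ΔS_total = (246.4) + (1504) = 1750 J/K.

ΔS = 1750 J/K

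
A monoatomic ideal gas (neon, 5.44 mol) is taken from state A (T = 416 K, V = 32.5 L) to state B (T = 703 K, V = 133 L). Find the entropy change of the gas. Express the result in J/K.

ΔS = 99.3 J/K

Entropy is a state function: ΔS = nC_V ln(T₂/T₁) + nR ln(V₂/V₁), with C_V = 3R/2 = 12.47 J mol⁻¹ K⁻¹ for a monoatomic ideal gas.
ΔS = 5.44 × [12.47 × ln(703/416) + 8.314 × ln(133/32.5)] = 99.3 J/K.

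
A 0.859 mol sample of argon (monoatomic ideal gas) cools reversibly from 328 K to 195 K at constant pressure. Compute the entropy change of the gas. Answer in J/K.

At constant pressure, ΔS = nC_p ln(T₂/T₁) with C_p = 5R/2 = 20.79 J mol⁻¹ K⁻¹.
ΔS = 0.859 × 20.79 × ln(195/328) = -9.28 J/K.

ΔS = -9.28 J/K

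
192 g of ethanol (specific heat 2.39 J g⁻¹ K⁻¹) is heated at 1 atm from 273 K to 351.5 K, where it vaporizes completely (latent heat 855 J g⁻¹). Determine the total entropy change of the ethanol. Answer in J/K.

ΔS = 583 J/K

Warming step: ΔS₁ = m c ln(T_tr/T_i) = 192 × 2.39 × ln(351.5/273) = 116 J/K.
Phase change: ΔS₂ = +mL/T_tr = 192 × 855 / 351.5 = 467 J/K.
ΔS_total = (116) + (467) = 583 J/K.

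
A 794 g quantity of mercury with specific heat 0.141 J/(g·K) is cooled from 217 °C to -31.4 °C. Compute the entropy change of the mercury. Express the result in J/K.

ΔS = -79.1 J/K

In kelvin: T₁ = 490.15 K, T₂ = 241.75 K. ΔS = ∫dQ_rev/T = m c ln(T₂/T₁) = 794 × 0.141 × ln(241.75/490.15) = -79.1 J/K.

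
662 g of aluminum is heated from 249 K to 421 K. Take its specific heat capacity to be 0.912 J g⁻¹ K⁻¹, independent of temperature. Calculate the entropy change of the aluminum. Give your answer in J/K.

ΔS = ∫dQ_rev/T = m c ln(T₂/T₁) = 662 × 0.912 × ln(421/249) = 317 J/K.

ΔS = 317 J/K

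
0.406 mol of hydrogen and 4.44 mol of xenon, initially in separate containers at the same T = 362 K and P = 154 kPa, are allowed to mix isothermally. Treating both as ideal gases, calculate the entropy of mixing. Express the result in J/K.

Mole fractions: x_A = 0.406/4.85 = 0.0838, x_B = 0.916.
ΔS_mix = −R(n_A ln x_A + n_B ln x_B) = −8.314 × (0.406 ln 0.0838 + 4.44 ln 0.916) = 11.6 J/K.

ΔS_mix = 11.6 J/K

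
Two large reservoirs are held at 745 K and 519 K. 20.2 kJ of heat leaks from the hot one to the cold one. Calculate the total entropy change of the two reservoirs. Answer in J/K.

ΔS_total = 11.8 J/K

ΔS_hot = −Q/T_H = −20200/745 = -27.11 J/K and ΔS_cold = +Q/T_C = 20200/519 = 38.92 J/K.
ΔS_total = -27.11 + 38.92 = 11.8 J/K, positive as the second law requires.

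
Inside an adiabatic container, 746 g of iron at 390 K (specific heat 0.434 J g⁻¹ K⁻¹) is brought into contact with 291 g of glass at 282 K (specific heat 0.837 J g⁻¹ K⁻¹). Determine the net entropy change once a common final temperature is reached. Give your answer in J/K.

Energy balance: T_f = (m₁c₁T₁ + m₂c₂T₂)/(m₁c₁ + m₂c₂) = 343.63 K.
ΔS₁ = m₁c₁ ln(T_f/T₁) = 323.764 × ln(343.63/390) = -40.98 J/K.
ΔS₂ = m₂c₂ ln(T_f/T₂) = 243.567 × ln(343.63/282) = 48.15 J/K.
ΔS_total = -40.98 + 48.15 = 7.17 J/K.

ΔS_total = 7.17 J/K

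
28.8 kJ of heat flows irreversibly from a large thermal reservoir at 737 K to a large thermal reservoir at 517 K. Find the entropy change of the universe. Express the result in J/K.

ΔS_total = 16.6 J/K

ΔS_hot = −Q/T_H = −28800/737 = -39.08 J/K and ΔS_cold = +Q/T_C = 28800/517 = 55.71 J/K.
ΔS_total = -39.08 + 55.71 = 16.6 J/K, positive as the second law requires.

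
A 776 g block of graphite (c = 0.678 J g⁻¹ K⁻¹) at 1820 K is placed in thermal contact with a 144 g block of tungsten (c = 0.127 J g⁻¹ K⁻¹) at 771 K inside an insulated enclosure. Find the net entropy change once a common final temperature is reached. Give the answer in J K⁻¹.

Energy balance: T_f = (m₁c₁T₁ + m₂c₂T₂)/(m₁c₁ + m₂c₂) = 1784.8 K.
ΔS₁ = m₁c₁ ln(T_f/T₁) = 526.128 × ln(1784.8/1820) = -10.29 J/K.
ΔS₂ = m₂c₂ ln(T_f/T₂) = 18.288 × ln(1784.8/771) = 15.35 J/K.
ΔS_total = -10.29 + 15.35 = 5.06 J/K.

ΔS_total = 5.06 J/K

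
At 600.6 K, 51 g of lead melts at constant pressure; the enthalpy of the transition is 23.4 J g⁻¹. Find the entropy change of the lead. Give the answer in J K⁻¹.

ΔS = 1.99 J/K

Heat absorbed by the substance: Q = mL = 51 × 23.4 = 1193.4 J.
At constant T, ΔS = Q_rev/T = 1193.4 / 600.6 = 1.99 J/K.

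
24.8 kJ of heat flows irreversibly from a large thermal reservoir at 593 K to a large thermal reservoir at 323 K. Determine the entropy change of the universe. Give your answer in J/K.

ΔS_hot = −Q/T_H = −24800/593 = -41.82 J/K and ΔS_cold = +Q/T_C = 24800/323 = 76.78 J/K.
ΔS_total = -41.82 + 76.78 = 35 J/K, positive as the second law requires.

ΔS_total = 35 J/K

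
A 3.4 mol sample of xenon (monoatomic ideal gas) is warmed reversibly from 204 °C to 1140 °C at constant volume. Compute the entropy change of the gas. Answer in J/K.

In kelvin: T₁ = 477.15 K, T₂ = 1413.15 K. At constant volume, ΔS = nC_V ln(T₂/T₁) with C_V = 3R/2 = 12.47 J mol⁻¹ K⁻¹.
ΔS = 3.4 × 12.47 × ln(1413.15/477.15) = 46 J/K.

ΔS = 46 J/K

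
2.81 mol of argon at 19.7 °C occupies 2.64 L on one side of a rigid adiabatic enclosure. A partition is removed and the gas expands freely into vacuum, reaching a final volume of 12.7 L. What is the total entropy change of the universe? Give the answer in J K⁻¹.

ΔS_universe = 36.7 J/K

For an ideal gas in free expansion Q = 0 and W = 0, so T is unchanged.
Entropy is a state function; using a reversible isothermal path, ΔS_gas = nR ln(V₂/V₁) = 2.81 × 8.314 × ln(12.7/2.64) = 36.7 J/K.
The insulated surroundings exchange no heat, so ΔS_surr = 0 and ΔS_universe = ΔS_gas.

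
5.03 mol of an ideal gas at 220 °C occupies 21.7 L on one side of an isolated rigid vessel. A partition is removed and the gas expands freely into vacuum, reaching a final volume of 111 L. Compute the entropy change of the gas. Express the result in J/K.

No heat is exchanged and no work is done, so the ideal-gas temperature stays constant.
Entropy is a state function; using a reversible isothermal path, ΔS_gas = nR ln(V₂/V₁) = 5.03 × 8.314 × ln(111/21.7) = 68.3 J/K.

ΔS_gas = 68.3 J/K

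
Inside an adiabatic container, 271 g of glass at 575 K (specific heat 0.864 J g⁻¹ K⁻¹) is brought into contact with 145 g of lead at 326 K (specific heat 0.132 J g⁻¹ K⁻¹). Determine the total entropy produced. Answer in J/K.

Energy balance: T_f = (m₁c₁T₁ + m₂c₂T₂)/(m₁c₁ + m₂c₂) = 556.18 K.
ΔS₁ = m₁c₁ ln(T_f/T₁) = 234.144 × ln(556.18/575) = -7.79 J/K.
ΔS₂ = m₂c₂ ln(T_f/T₂) = 19.14 × ln(556.18/326) = 10.22 J/K.
ΔS_total = -7.79 + 10.22 = 2.43 J/K.

ΔS_total = 2.43 J/K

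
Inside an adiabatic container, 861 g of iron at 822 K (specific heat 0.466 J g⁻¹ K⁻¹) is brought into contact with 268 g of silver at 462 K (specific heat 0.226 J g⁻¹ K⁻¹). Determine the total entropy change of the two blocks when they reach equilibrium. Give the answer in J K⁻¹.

Energy balance: T_f = (m₁c₁T₁ + m₂c₂T₂)/(m₁c₁ + m₂c₂) = 774.78 K.
ΔS₁ = m₁c₁ ln(T_f/T₁) = 401.226 × ln(774.78/822) = -23.735 J/K.
ΔS₂ = m₂c₂ ln(T_f/T₂) = 60.568 × ln(774.78/462) = 31.315 J/K.
ΔS_total = -23.735 + 31.315 = 7.58 J/K.

ΔS_total = 7.58 J/K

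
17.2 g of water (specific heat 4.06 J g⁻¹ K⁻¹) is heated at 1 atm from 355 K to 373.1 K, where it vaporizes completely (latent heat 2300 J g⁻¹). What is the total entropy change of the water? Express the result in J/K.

ΔS = 110 J/K

Warming step: ΔS₁ = m c ln(T_tr/T_i) = 17.2 × 4.06 × ln(373.1/355) = 3.4727 J/K.
Phase change: ΔS₂ = +mL/T_tr = 17.2 × 2300 / 373.1 = 106.03 J/K.
ΔS_total = (3.4727) + (106.03) = 110 J/K.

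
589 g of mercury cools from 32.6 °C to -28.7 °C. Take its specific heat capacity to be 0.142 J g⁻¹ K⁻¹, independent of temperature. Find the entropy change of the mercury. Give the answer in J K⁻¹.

ΔS = -18.7 J/K

In kelvin: T₁ = 305.75 K, T₂ = 244.45 K. ΔS = ∫dQ_rev/T = m c ln(T₂/T₁) = 589 × 0.142 × ln(244.45/305.75) = -18.7 J/K.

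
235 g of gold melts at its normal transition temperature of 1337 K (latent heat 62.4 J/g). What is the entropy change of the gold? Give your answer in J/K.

Heat absorbed by the substance: Q = mL = 235 × 62.4 = 14664 J.
At constant T, ΔS = Q_rev/T = 14664 / 1337 = 11 J/K.

ΔS = 11 J/K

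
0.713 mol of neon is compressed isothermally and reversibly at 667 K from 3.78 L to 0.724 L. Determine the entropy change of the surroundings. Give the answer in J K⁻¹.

For an isothermal ideal gas ΔS_gas = nR ln(V₂/V₁) = 0.713 × 8.314 × ln(0.724/3.78) = -9.8 J/K.
The process is reversible, so ΔS_surr = −ΔS_gas = 9.8 J/K and ΔS_universe = 0.

ΔS_surr = 9.8 J/K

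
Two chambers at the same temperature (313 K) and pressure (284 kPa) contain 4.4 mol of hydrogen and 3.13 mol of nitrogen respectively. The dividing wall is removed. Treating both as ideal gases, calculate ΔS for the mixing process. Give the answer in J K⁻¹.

ΔS_mix = 42.5 J/K

Mole fractions: x_A = 4.4/7.53 = 0.584, x_B = 0.416.
ΔS_mix = −R(n_A ln x_A + n_B ln x_B) = −8.314 × (4.4 ln 0.584 + 3.13 ln 0.416) = 42.5 J/K.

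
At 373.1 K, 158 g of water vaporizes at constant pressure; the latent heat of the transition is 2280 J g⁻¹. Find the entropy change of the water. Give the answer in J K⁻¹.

Heat absorbed by the substance: Q = mL = 158 × 2280 = 360240 J.
At constant T, ΔS = Q_rev/T = 360240 / 373.1 = 966 J/K.

ΔS = 966 J/K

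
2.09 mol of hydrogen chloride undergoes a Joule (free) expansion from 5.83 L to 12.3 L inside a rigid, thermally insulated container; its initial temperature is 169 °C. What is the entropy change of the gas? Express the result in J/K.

For an ideal gas in free expansion Q = 0 and W = 0, so T is unchanged.
Entropy is a state function; using a reversible isothermal path, ΔS_gas = nR ln(V₂/V₁) = 2.09 × 8.314 × ln(12.3/5.83) = 13 J/K.

ΔS_gas = 13 J/K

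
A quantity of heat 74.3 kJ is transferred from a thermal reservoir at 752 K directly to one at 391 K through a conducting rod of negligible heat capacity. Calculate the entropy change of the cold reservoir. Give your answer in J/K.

ΔS_cold = 190 J/K

The cold reservoir gains heat Q, so ΔS_cold = +Q/T_C = 74300/391 = 190 J/K.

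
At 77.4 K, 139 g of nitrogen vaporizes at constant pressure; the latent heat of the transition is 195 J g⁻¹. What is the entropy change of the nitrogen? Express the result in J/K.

ΔS = 350 J/K

Heat absorbed by the substance: Q = mL = 139 × 195 = 27105 J.
At constant T, ΔS = Q_rev/T = 27105 / 77.4 = 350 J/K.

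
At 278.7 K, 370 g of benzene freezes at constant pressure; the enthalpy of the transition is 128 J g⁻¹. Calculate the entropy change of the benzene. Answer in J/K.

ΔS = -170 J/K

Heat released by the substance: Q = −mL = −370 × 128 = −47360 J.
At constant T, ΔS = Q_rev/T = −47360 / 278.7 = -170 J/K.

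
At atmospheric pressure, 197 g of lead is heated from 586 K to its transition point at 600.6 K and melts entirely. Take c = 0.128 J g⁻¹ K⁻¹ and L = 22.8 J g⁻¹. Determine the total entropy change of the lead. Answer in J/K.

ΔS = 8.1 J/K

Warming step: ΔS₁ = m c ln(T_tr/T_i) = 197 × 0.128 × ln(600.6/586) = 0.6205 J/K.
Phase change: ΔS₂ = +mL/T_tr = 197 × 22.8 / 600.6 = 7.479 J/K.
ΔS_total = (0.6205) + (7.479) = 8.1 J/K.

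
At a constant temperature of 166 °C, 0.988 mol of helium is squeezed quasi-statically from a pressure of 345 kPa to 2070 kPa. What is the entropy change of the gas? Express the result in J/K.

For an isothermal ideal gas ΔS_gas = nR ln(P₁/P₂) = 0.988 × 8.314 × ln(345/2070) = -14.7 J/K.

ΔS_gas = -14.7 J/K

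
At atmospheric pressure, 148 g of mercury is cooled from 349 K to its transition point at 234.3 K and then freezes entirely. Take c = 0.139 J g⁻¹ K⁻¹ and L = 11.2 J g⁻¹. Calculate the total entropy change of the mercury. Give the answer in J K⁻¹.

Cooling step: ΔS₁ = m c ln(T_tr/T_i) = 148 × 0.139 × ln(234.3/349) = -8.197 J/K.
Phase change: ΔS₂ = −mL/T_tr = −148 × 11.2 / 234.3 = -7.075 J/K.
ΔS_total = (-8.197) + (-7.075) = -15.3 J/K.

ΔS = -15.3 J/K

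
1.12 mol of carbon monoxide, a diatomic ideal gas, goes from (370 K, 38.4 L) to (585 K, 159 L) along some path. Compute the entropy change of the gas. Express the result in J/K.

ΔS = 23.9 J/K

Entropy is a state function: ΔS = nC_V ln(T₂/T₁) + nR ln(V₂/V₁), with C_V = 5R/2 = 20.79 J mol⁻¹ K⁻¹ for a diatomic ideal gas.
ΔS = 1.12 × [20.79 × ln(585/370) + 8.314 × ln(159/38.4)] = 23.9 J/K.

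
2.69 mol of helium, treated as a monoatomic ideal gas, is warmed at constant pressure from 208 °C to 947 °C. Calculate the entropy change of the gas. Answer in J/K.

In kelvin: T₁ = 481.15 K, T₂ = 1220.15 K. At constant pressure, ΔS = nC_p ln(T₂/T₁) with C_p = 5R/2 = 20.79 J mol⁻¹ K⁻¹.
ΔS = 2.69 × 20.79 × ln(1220.15/481.15) = 52 J/K.

ΔS = 52 J/K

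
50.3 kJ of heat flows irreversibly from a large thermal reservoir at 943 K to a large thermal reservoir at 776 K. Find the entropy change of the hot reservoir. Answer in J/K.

ΔS_hot = -53.3 J/K

The hot reservoir loses heat Q, so ΔS_hot = −Q/T_H = −50300/943 = -53.3 J/K.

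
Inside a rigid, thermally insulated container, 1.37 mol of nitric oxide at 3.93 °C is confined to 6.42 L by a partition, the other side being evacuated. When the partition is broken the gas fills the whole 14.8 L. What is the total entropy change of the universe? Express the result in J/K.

No heat is exchanged and no work is done, so the ideal-gas temperature stays constant.
Entropy is a state function; using a reversible isothermal path, ΔS_gas = nR ln(V₂/V₁) = 1.37 × 8.314 × ln(14.8/6.42) = 9.51 J/K.
The insulated surroundings exchange no heat, so ΔS_surr = 0 and ΔS_universe = ΔS_gas.

ΔS_universe = 9.51 J/K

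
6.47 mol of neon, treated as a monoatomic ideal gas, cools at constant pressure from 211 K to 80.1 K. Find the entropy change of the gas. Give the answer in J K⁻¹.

At constant pressure, ΔS = nC_p ln(T₂/T₁) with C_p = 5R/2 = 20.79 J mol⁻¹ K⁻¹.
ΔS = 6.47 × 20.79 × ln(80.1/211) = -130 J/K.

ΔS = -130 J/K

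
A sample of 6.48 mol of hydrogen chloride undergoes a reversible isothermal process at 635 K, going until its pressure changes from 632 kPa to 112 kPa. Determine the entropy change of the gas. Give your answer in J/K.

For an isothermal ideal gas ΔS_gas = nR ln(P₁/P₂) = 6.48 × 8.314 × ln(632/112) = 93.2 J/K.

ΔS_gas = 93.2 J/K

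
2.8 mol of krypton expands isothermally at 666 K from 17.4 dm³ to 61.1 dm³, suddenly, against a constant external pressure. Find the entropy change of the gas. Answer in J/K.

Entropy is a state function, so ΔS_gas depends only on the end states.
For an isothermal ideal gas ΔS_gas = nR ln(V₂/V₁) = 2.8 × 8.314 × ln(61.1/17.4) = 29.2 J/K.

ΔS_gas = 29.2 J/K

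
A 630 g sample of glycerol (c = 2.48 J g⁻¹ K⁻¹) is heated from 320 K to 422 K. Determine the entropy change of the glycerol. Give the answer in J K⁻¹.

ΔS = ∫dQ_rev/T = m c ln(T₂/T₁) = 630 × 2.48 × ln(422/320) = 432 J/K.

ΔS = 432 J/K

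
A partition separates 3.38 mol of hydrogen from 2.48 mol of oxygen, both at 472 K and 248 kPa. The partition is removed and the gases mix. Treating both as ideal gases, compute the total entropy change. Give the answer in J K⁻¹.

Mole fractions: x_A = 3.38/5.86 = 0.577, x_B = 0.423.
ΔS_mix = −R(n_A ln x_A + n_B ln x_B) = −8.314 × (3.38 ln 0.577 + 2.48 ln 0.423) = 33.2 J/K.

ΔS_mix = 33.2 J/K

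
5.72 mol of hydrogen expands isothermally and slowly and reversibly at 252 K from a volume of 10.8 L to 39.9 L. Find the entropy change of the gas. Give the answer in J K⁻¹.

ΔS_gas = 62.1 J/K

For an isothermal ideal gas ΔS_gas = nR ln(V₂/V₁) = 5.72 × 8.314 × ln(39.9/10.8) = 62.1 J/K.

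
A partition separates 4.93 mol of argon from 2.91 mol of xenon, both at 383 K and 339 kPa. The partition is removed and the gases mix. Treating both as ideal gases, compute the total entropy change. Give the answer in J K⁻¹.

ΔS_mix = 43 J/K

Mole fractions: x_A = 4.93/7.84 = 0.629, x_B = 0.371.
ΔS_mix = −R(n_A ln x_A + n_B ln x_B) = −8.314 × (4.93 ln 0.629 + 2.91 ln 0.371) = 43 J/K.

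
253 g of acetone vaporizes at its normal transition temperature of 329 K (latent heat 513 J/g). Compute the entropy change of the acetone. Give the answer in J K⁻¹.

Heat absorbed by the substance: Q = mL = 253 × 513 = 129789 J.
At constant T, ΔS = Q_rev/T = 129789 / 329 = 394 J/K.

ΔS = 394 J/K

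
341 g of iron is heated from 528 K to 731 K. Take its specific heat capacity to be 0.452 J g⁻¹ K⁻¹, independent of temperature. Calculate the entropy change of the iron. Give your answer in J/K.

ΔS = 50.1 J/K

ΔS = ∫dQ_rev/T = m c ln(T₂/T₁) = 341 × 0.452 × ln(731/528) = 50.1 J/K.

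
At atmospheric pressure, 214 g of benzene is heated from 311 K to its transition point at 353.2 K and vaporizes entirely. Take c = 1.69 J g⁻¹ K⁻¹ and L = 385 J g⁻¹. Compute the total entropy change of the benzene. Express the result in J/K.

ΔS = 279 J/K

Warming step: ΔS₁ = m c ln(T_tr/T_i) = 214 × 1.69 × ln(353.2/311) = 46.02 J/K.
Phase change: ΔS₂ = +mL/T_tr = 214 × 385 / 353.2 = 233.3 J/K.
ΔS_total = (46.02) + (233.3) = 279 J/K.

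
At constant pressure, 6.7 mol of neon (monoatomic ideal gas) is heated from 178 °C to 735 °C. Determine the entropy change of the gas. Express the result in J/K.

In kelvin: T₁ = 451.15 K, T₂ = 1008.15 K. At constant pressure, ΔS = nC_p ln(T₂/T₁) with C_p = 5R/2 = 20.79 J mol⁻¹ K⁻¹.
ΔS = 6.7 × 20.79 × ln(1008.15/451.15) = 112 J/K.

ΔS = 112 J/K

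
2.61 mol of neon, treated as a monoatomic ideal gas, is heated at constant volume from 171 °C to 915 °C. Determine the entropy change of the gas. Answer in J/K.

In kelvin: T₁ = 444.15 K, T₂ = 1188.15 K. At constant volume, ΔS = nC_V ln(T₂/T₁) with C_V = 3R/2 = 12.47 J mol⁻¹ K⁻¹.
ΔS = 2.61 × 12.47 × ln(1188.15/444.15) = 32 J/K.

ΔS = 32 J/K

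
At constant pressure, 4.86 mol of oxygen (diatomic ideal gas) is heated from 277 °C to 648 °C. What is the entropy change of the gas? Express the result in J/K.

ΔS = 72.9 J/K

In kelvin: T₁ = 550.15 K, T₂ = 921.15 K. At constant pressure, ΔS = nC_p ln(T₂/T₁) with C_p = 7R/2 = 29.1 J mol⁻¹ K⁻¹.
ΔS = 4.86 × 29.1 × ln(921.15/550.15) = 72.9 J/K.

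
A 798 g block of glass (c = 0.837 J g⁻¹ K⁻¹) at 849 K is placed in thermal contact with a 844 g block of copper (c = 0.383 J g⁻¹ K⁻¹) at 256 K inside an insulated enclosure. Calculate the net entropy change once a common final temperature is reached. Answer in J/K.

Energy balance: T_f = (m₁c₁T₁ + m₂c₂T₂)/(m₁c₁ + m₂c₂) = 655.61 K.
ΔS₁ = m₁c₁ ln(T_f/T₁) = 667.926 × ln(655.61/849) = -172.7 J/K.
ΔS₂ = m₂c₂ ln(T_f/T₂) = 323.252 × ln(655.61/256) = 304 J/K.
ΔS_total = -172.7 + 304 = 131 J/K.

ΔS_total = 131 J/K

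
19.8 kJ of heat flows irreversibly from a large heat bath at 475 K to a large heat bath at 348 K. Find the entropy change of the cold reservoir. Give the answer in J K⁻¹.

The cold reservoir gains heat Q, so ΔS_cold = +Q/T_C = 19800/348 = 56.9 J/K.

ΔS_cold = 56.9 J/K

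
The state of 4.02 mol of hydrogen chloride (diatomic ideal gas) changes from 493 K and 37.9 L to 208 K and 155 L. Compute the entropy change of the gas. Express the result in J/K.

Entropy is a state function: ΔS = nC_V ln(T₂/T₁) + nR ln(V₂/V₁), with C_V = 5R/2 = 20.79 J mol⁻¹ K⁻¹ for a diatomic ideal gas.
ΔS = 4.02 × [20.79 × ln(208/493) + 8.314 × ln(155/37.9)] = -25 J/K.

ΔS = -25 J/K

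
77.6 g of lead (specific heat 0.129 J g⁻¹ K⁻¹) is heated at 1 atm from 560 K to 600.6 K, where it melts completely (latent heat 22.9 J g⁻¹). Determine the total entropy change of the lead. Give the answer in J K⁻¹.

ΔS = 3.66 J/K

Warming step: ΔS₁ = m c ln(T_tr/T_i) = 77.6 × 0.129 × ln(600.6/560) = 0.7007 J/K.
Phase change: ΔS₂ = +mL/T_tr = 77.6 × 22.9 / 600.6 = 2.959 J/K.
ΔS_total = (0.7007) + (2.959) = 3.66 J/K.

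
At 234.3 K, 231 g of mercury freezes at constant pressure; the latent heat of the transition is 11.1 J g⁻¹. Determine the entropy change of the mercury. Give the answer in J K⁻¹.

ΔS = -10.9 J/K

Heat released by the substance: Q = −mL = −231 × 11.1 = −2564.1 J.
At constant T, ΔS = Q_rev/T = −2564.1 / 234.3 = -10.9 J/K.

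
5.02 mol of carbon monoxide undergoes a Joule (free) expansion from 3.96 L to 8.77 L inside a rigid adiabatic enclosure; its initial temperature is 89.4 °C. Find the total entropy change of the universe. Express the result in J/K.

ΔS_universe = 33.2 J/K

For an ideal gas in free expansion Q = 0 and W = 0, so T is unchanged.
Entropy is a state function; using a reversible isothermal path, ΔS_gas = nR ln(V₂/V₁) = 5.02 × 8.314 × ln(8.77/3.96) = 33.2 J/K.
The insulated surroundings exchange no heat, so ΔS_surr = 0 and ΔS_universe = ΔS_gas.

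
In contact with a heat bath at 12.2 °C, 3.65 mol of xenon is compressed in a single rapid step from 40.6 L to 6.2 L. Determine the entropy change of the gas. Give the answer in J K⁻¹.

ΔS_gas = -57 J/K

Entropy is a state function, so ΔS_gas depends only on the end states.
For an isothermal ideal gas ΔS_gas = nR ln(V₂/V₁) = 3.65 × 8.314 × ln(6.2/40.6) = -57 J/K.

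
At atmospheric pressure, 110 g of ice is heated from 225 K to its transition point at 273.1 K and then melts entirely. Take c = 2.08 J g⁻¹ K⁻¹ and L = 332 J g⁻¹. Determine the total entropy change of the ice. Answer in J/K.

ΔS = 178 J/K

Warming step: ΔS₁ = m c ln(T_tr/T_i) = 110 × 2.08 × ln(273.1/225) = 44.33 J/K.
Phase change: ΔS₂ = +mL/T_tr = 110 × 332 / 273.1 = 133.7 J/K.
ΔS_total = (44.33) + (133.7) = 178 J/K.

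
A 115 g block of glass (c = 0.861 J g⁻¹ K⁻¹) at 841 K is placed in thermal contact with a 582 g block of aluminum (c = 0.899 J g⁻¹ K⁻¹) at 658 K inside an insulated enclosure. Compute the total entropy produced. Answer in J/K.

ΔS_total = 2.65 J/K

Energy balance: T_f = (m₁c₁T₁ + m₂c₂T₂)/(m₁c₁ + m₂c₂) = 687.12 K.
ΔS₁ = m₁c₁ ln(T_f/T₁) = 99.015 × ln(687.12/841) = -20.01 J/K.
ΔS₂ = m₂c₂ ln(T_f/T₂) = 523.218 × ln(687.12/658) = 22.66 J/K.
ΔS_total = -20.01 + 22.66 = 2.65 J/K.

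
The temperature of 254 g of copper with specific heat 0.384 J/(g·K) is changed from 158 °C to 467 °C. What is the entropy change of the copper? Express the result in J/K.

ΔS = 52.7 J/K

In kelvin: T₁ = 431.15 K, T₂ = 740.15 K. ΔS = ∫dQ_rev/T = m c ln(T₂/T₁) = 254 × 0.384 × ln(740.15/431.15) = 52.7 J/K.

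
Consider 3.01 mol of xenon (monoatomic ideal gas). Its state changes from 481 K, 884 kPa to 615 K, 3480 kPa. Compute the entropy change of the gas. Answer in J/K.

ΔS = -18.9 J/K

ΔS = nC_p ln(T₂/T₁) − nR ln(P₂/P₁), with C_p = 5R/2 = 20.79 J mol⁻¹ K⁻¹ for a monoatomic ideal gas.
ΔS = 3.01 × [20.79 × ln(615/481) − 8.314 × ln(3480/884)] = -18.9 J/K.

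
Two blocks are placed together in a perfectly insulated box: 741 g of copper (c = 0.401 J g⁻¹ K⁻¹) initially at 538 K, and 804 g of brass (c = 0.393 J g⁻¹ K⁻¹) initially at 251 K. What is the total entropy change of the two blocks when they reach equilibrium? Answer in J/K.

Energy balance: T_f = (m₁c₁T₁ + m₂c₂T₂)/(m₁c₁ + m₂c₂) = 390.09 K.
ΔS₁ = m₁c₁ ln(T_f/T₁) = 297.141 × ln(390.09/538) = -95.52 J/K.
ΔS₂ = m₂c₂ ln(T_f/T₂) = 315.972 × ln(390.09/251) = 139.3 J/K.
ΔS_total = -95.52 + 139.3 = 43.8 J/K.

ΔS_total = 43.8 J/K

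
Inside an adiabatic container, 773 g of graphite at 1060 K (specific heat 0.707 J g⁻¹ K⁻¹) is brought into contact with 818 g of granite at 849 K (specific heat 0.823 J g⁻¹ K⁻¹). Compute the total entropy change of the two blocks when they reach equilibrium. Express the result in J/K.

ΔS_total = 7.47 J/K

Energy balance: T_f = (m₁c₁T₁ + m₂c₂T₂)/(m₁c₁ + m₂c₂) = 943.54 K.
ΔS₁ = m₁c₁ ln(T_f/T₁) = 546.511 × ln(943.54/1060) = -63.61 J/K.
ΔS₂ = m₂c₂ ln(T_f/T₂) = 673.214 × ln(943.54/849) = 71.08 J/K.
ΔS_total = -63.61 + 71.08 = 7.47 J/K.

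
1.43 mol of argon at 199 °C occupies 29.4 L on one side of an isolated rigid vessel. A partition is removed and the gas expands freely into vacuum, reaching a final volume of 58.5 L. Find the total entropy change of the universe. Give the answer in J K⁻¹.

ΔS_universe = 8.18 J/K

For an ideal gas in free expansion Q = 0 and W = 0, so T is unchanged.
Entropy is a state function; using a reversible isothermal path, ΔS_gas = nR ln(V₂/V₁) = 1.43 × 8.314 × ln(58.5/29.4) = 8.18 J/K.
The insulated surroundings exchange no heat, so ΔS_surr = 0 and ΔS_universe = ΔS_gas.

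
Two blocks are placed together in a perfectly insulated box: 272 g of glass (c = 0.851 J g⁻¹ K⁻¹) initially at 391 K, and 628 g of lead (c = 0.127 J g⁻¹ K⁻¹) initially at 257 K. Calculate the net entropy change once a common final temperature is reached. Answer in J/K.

Energy balance: T_f = (m₁c₁T₁ + m₂c₂T₂)/(m₁c₁ + m₂c₂) = 356.66 K.
ΔS₁ = m₁c₁ ln(T_f/T₁) = 231.472 × ln(356.66/391) = -21.28 J/K.
ΔS₂ = m₂c₂ ln(T_f/T₂) = 79.756 × ln(356.66/257) = 26.14 J/K.
ΔS_total = -21.28 + 26.14 = 4.86 J/K.

ΔS_total = 4.86 J/K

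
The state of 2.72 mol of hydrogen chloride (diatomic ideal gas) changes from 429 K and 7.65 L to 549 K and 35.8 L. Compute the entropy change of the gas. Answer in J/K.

Entropy is a state function: ΔS = nC_V ln(T₂/T₁) + nR ln(V₂/V₁), with C_V = 5R/2 = 20.79 J mol⁻¹ K⁻¹ for a diatomic ideal gas.
ΔS = 2.72 × [20.79 × ln(549/429) + 8.314 × ln(35.8/7.65)] = 48.8 J/K.

ΔS = 48.8 J/K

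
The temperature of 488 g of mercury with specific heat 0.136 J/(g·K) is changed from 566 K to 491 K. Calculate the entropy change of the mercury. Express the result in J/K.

ΔS = ∫dQ_rev/T = m c ln(T₂/T₁) = 488 × 0.136 × ln(491/566) = -9.43 J/K.

ΔS = -9.43 J/K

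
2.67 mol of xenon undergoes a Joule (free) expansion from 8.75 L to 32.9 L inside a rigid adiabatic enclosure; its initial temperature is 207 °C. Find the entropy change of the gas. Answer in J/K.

ΔS_gas = 29.4 J/K

For an ideal gas in free expansion Q = 0 and W = 0, so T is unchanged.
Entropy is a state function; using a reversible isothermal path, ΔS_gas = nR ln(V₂/V₁) = 2.67 × 8.314 × ln(32.9/8.75) = 29.4 J/K.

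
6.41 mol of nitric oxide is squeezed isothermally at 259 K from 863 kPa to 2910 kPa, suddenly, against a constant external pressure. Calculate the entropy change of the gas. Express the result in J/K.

ΔS_gas = -64.8 J/K

Entropy is a state function, so ΔS_gas depends only on the end states.
For an isothermal ideal gas ΔS_gas = nR ln(P₁/P₂) = 6.41 × 8.314 × ln(863/2910) = -64.8 J/K.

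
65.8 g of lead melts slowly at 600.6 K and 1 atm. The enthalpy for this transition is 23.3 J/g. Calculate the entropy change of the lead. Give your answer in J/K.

Heat absorbed by the substance: Q = mL = 65.8 × 23.3 = 1533.14 J.
At constant T, ΔS = Q_rev/T = 1533.14 / 600.6 = 2.55 J/K.

ΔS = 2.55 J/K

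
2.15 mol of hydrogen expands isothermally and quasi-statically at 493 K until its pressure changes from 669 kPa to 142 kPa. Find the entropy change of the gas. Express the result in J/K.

ΔS_gas = 27.7 J/K

For an isothermal ideal gas ΔS_gas = nR ln(P₁/P₂) = 2.15 × 8.314 × ln(669/142) = 27.7 J/K.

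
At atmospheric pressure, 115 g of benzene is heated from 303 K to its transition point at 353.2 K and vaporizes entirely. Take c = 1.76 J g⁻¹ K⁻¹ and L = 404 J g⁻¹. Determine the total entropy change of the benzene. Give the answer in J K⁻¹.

ΔS = 163 J/K

Warming step: ΔS₁ = m c ln(T_tr/T_i) = 115 × 1.76 × ln(353.2/303) = 31.03 J/K.
Phase change: ΔS₂ = +mL/T_tr = 115 × 404 / 353.2 = 131.5 J/K.
ΔS_total = (31.03) + (131.5) = 163 J/K.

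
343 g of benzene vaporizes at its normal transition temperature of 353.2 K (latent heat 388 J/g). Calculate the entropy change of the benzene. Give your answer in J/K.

Heat absorbed by the substance: Q = mL = 343 × 388 = 133084 J.
At constant T, ΔS = Q_rev/T = 133084 / 353.2 = 377 J/K.

ΔS = 377 J/K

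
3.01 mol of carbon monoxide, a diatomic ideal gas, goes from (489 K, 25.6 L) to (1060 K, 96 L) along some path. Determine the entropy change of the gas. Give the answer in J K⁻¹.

ΔS = 81.5 J/K

Entropy is a state function: ΔS = nC_V ln(T₂/T₁) + nR ln(V₂/V₁), with C_V = 5R/2 = 20.79 J mol⁻¹ K⁻¹ for a diatomic ideal gas.
ΔS = 3.01 × [20.79 × ln(1060/489) + 8.314 × ln(96/25.6)] = 81.5 J/K.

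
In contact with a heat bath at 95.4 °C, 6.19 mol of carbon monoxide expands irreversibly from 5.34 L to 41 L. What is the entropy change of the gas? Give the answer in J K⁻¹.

Entropy is a state function, so ΔS_gas depends only on the end states.
For an isothermal ideal gas ΔS_gas = nR ln(V₂/V₁) = 6.19 × 8.314 × ln(41/5.34) = 105 J/K.

ΔS_gas = 105 J/K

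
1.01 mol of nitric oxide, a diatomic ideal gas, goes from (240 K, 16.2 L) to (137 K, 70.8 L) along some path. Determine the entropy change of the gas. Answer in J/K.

Entropy is a state function: ΔS = nC_V ln(T₂/T₁) + nR ln(V₂/V₁), with C_V = 5R/2 = 20.79 J mol⁻¹ K⁻¹ for a diatomic ideal gas.
ΔS = 1.01 × [20.79 × ln(137/240) + 8.314 × ln(70.8/16.2)] = 0.615 J/K.

ΔS = 0.615 J/K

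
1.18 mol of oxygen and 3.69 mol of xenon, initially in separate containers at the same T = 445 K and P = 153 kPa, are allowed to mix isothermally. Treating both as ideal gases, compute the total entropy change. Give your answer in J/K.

ΔS_mix = 22.4 J/K

Mole fractions: x_A = 1.18/4.87 = 0.242, x_B = 0.758.
ΔS_mix = −R(n_A ln x_A + n_B ln x_B) = −8.314 × (1.18 ln 0.242 + 3.69 ln 0.758) = 22.4 J/K.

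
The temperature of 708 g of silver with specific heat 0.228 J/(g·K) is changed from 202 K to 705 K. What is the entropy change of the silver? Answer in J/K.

ΔS = 202 J/K

ΔS = ∫dQ_rev/T = m c ln(T₂/T₁) = 708 × 0.228 × ln(705/202) = 202 J/K.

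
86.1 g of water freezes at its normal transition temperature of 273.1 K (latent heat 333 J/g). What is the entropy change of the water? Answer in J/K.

ΔS = -105 J/K

Heat released by the substance: Q = −mL = −86.1 × 333 = −28671.3 J.
At constant T, ΔS = Q_rev/T = −28671.3 / 273.1 = -105 J/K.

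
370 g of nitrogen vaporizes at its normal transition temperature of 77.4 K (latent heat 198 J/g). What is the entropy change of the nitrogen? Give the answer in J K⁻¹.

Heat absorbed by the substance: Q = mL = 370 × 198 = 73260 J.
At constant T, ΔS = Q_rev/T = 73260 / 77.4 = 947 J/K.

ΔS = 947 J/K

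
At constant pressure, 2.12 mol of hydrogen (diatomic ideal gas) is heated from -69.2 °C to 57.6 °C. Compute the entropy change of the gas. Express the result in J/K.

ΔS = 29.8 J/K

In kelvin: T₁ = 203.95 K, T₂ = 330.75 K. At constant pressure, ΔS = nC_p ln(T₂/T₁) with C_p = 7R/2 = 29.1 J mol⁻¹ K⁻¹.
ΔS = 2.12 × 29.1 × ln(330.75/203.95) = 29.8 J/K.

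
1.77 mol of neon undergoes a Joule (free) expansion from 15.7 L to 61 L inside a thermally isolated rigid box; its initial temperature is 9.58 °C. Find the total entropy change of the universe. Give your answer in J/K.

No heat is exchanged and no work is done, so the ideal-gas temperature stays constant.
Entropy is a state function; using a reversible isothermal path, ΔS_gas = nR ln(V₂/V₁) = 1.77 × 8.314 × ln(61/15.7) = 20 J/K.
The insulated surroundings exchange no heat, so ΔS_surr = 0 and ΔS_universe = ΔS_gas.

ΔS_universe = 20 J/K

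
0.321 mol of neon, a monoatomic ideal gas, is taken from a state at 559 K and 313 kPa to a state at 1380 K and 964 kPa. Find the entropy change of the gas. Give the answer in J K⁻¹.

ΔS = nC_p ln(T₂/T₁) − nR ln(P₂/P₁), with C_p = 5R/2 = 20.79 J mol⁻¹ K⁻¹ for a monoatomic ideal gas.
ΔS = 0.321 × [20.79 × ln(1380/559) − 8.314 × ln(964/313)] = 3.03 J/K.

ΔS = 3.03 J/K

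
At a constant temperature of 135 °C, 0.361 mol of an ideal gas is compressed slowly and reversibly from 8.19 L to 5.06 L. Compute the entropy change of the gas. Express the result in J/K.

ΔS_gas = -1.45 J/K

For an isothermal ideal gas ΔS_gas = nR ln(V₂/V₁) = 0.361 × 8.314 × ln(5.06/8.19) = -1.45 J/K.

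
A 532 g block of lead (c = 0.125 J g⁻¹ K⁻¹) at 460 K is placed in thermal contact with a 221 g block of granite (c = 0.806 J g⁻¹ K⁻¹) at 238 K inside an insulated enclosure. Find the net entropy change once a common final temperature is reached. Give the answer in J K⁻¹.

ΔS_total = 11.5 J/K

Energy balance: T_f = (m₁c₁T₁ + m₂c₂T₂)/(m₁c₁ + m₂c₂) = 298.35 K.
ΔS₁ = m₁c₁ ln(T_f/T₁) = 66.5 × ln(298.35/460) = -28.79 J/K.
ΔS₂ = m₂c₂ ln(T_f/T₂) = 178.126 × ln(298.35/238) = 40.26 J/K.
ΔS_total = -28.79 + 40.26 = 11.5 J/K.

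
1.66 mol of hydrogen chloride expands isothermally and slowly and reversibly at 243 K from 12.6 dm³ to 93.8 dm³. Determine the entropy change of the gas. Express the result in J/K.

ΔS_gas = 27.7 J/K

For an isothermal ideal gas ΔS_gas = nR ln(V₂/V₁) = 1.66 × 8.314 × ln(93.8/12.6) = 27.7 J/K.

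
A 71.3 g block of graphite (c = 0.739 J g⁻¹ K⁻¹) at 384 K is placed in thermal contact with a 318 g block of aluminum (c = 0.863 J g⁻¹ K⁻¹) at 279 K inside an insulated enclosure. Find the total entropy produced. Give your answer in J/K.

Energy balance: T_f = (m₁c₁T₁ + m₂c₂T₂)/(m₁c₁ + m₂c₂) = 295.91 K.
ΔS₁ = m₁c₁ ln(T_f/T₁) = 52.6907 × ln(295.91/384) = -13.73 J/K.
ΔS₂ = m₂c₂ ln(T_f/T₂) = 274.434 × ln(295.91/279) = 16.15 J/K.
ΔS_total = -13.73 + 16.15 = 2.42 J/K.

ΔS_total = 2.42 J/K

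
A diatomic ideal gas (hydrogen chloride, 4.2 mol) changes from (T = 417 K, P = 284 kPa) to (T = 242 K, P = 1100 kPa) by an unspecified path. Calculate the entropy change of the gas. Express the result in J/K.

ΔS = -114 J/K

ΔS = nC_p ln(T₂/T₁) − nR ln(P₂/P₁), with C_p = 7R/2 = 29.1 J mol⁻¹ K⁻¹ for a diatomic ideal gas.
ΔS = 4.2 × [29.1 × ln(242/417) − 8.314 × ln(1100/284)] = -114 J/K.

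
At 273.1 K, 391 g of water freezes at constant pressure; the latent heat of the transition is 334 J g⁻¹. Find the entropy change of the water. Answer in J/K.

ΔS = -478 J/K

Heat released by the substance: Q = −mL = −391 × 334 = −130594 J.
At constant T, ΔS = Q_rev/T = −130594 / 273.1 = -478 J/K.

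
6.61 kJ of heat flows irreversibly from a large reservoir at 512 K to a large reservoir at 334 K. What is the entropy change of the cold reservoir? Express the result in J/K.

The cold reservoir gains heat Q, so ΔS_cold = +Q/T_C = 6610/334 = 19.8 J/K.

ΔS_cold = 19.8 J/K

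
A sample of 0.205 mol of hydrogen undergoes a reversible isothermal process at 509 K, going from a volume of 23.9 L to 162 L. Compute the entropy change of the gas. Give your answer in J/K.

For an isothermal ideal gas ΔS_gas = nR ln(V₂/V₁) = 0.205 × 8.314 × ln(162/23.9) = 3.26 J/K.

ΔS_gas = 3.26 J/K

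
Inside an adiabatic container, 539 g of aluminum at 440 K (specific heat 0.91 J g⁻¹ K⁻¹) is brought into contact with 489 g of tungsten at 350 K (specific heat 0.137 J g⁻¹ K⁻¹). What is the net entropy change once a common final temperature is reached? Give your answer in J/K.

Energy balance: T_f = (m₁c₁T₁ + m₂c₂T₂)/(m₁c₁ + m₂c₂) = 429.18 K.
ΔS₁ = m₁c₁ ln(T_f/T₁) = 490.49 × ln(429.18/440) = -12.207 J/K.
ΔS₂ = m₂c₂ ln(T_f/T₂) = 66.993 × ln(429.18/350) = 13.663 J/K.
ΔS_total = -12.207 + 13.663 = 1.46 J/K.

ΔS_total = 1.46 J/K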